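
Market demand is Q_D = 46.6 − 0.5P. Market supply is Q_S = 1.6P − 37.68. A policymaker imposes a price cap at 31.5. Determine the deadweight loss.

250.44

In inverse form: demand P = 93.2 − 2Q, supply P = 23.55 + 0.625Q.
Competitive equilibrium: 93.2 − 2Q = 23.55 + 0.625Q → Q* = 26.5333, P* = 40.1333.
At the ceiling P = 31.5, quantity supplied = (31.5 − 23.55)/0.625 = 12.72.
Willingness to pay at Q' = 12.72: 93.2 − 2·12.72 = 67.76.
ΔQ = 26.5333 − 12.72 = 13.8133; wedge = 67.76 − 31.5 = 36.26.
DWL = ½ × 13.8133 × 36.26 = 250.44.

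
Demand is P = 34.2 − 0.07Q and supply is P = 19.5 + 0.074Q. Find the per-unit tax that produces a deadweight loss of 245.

8.4

Competitive equilibrium: 34.2 − 0.07Q = 19.5 + 0.074Q → Q* = 102.0833, P* = 27.0542.
A tax t gives ΔQ = t/0.144 and wedge t, so DWL = t²/0.288.
t²/0.288 = 245 → t² = 70.56 → t = 8.4.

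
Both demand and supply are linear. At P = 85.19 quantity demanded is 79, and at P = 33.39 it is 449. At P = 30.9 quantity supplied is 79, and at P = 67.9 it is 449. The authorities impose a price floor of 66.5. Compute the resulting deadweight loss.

1031.38

Demand slope = (33.39 − 85.19)/(449 − 79) = −0.14, so P = 96.25 − 0.14Q.
Supply slope = (67.9 − 30.9)/(449 − 79) = 0.1, so P = 23 + 0.1Q.
Competitive equilibrium: 96.25 − 0.14Q = 23 + 0.1Q → Q* = 305.2083, P* = 53.5208.
At the floor P = 66.5, quantity demanded = (96.25 − 66.5)/0.14 = 212.5.
Sellers' marginal cost at Q' = 212.5: 23 + 0.1·212.5 = 44.25.
ΔQ = 305.2083 − 212.5 = 92.7083; wedge = 66.5 − 44.25 = 22.25.
Welfare loss = ½ × 92.7083 × 22.25 = 1031.38.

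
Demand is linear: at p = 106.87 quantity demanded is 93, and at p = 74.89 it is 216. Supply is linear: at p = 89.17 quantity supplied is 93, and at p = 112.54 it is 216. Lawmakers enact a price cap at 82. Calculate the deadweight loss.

1336.46

Demand slope = (74.89 − 106.87)/(216 − 93) = −0.26, so p = 131.05 − 0.26q.
Supply slope = (112.54 − 89.17)/(216 − 93) = 0.19, so p = 71.5 + 0.19q.
Competitive equilibrium: 131.05 − 0.26q = 71.5 + 0.19q → q* = 132.3333, p* = 96.6433.
At the ceiling p = 82, quantity supplied = (82 − 71.5)/0.19 = 55.2632.
Willingness to pay at q' = 55.2632: 131.05 − 0.26·55.2632 = 116.6816.
Δq = 132.3333 − 55.2632 = 77.0701; wedge = 116.6816 − 82 = 34.6816.
DWL = ½ × 77.0701 × 34.6816 = 1336.46.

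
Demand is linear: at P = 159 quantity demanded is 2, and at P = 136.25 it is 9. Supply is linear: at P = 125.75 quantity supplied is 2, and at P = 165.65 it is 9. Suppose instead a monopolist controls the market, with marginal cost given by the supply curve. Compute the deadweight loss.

10.37

Demand slope = (136.25 − 159)/(9 − 2) = −3.25, so P = 165.5 − 3.25Q.
Supply slope = (165.65 − 125.75)/(9 − 2) = 5.7, so P = 114.35 + 5.7Q.
Competitive equilibrium: 165.5 − 3.25Q = 114.35 + 5.7Q → Q* = 5.7151, P* = 146.926.
Marginal revenue: MR = 165.5 − 6.5Q. Set MR = MC: 165.5 − 6.5Q = 114.35 + 5.7Q → Q_m = 4.1926.
Price P_m = 165.5 − 3.25·4.1926 = 151.8741; MC(Q_m) = 114.35 + 5.7·4.1926 = 138.2478.
Competitive Q* = 5.7151, so ΔQ = 1.5225; wedge = 151.8741 − 138.2478 = 13.6263.
Deadweight loss = ½ × 1.5225 × 13.6263 = 10.37.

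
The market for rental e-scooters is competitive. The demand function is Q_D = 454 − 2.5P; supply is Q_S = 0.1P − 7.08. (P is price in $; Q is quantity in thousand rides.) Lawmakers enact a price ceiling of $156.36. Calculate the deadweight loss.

In inverse form: demand P = 181.6 − 0.4Q, supply P = 70.8 + 10Q.
Competitive equilibrium: 181.6 − 0.4Q = 70.8 + 10Q → Q* = 10.6538, P* = 177.3385.
At the ceiling P = 156.36, quantity supplied = (156.36 − 70.8)/10 = 8.556.
Willingness to pay at Q' = 8.556: 181.6 − 0.4·8.556 = 178.1776.
ΔQ = 10.6538 − 8.556 = 2.0978; wedge = 178.1776 − 156.36 = 21.8176.
Deadweight loss = ½ × 2.0978 × 21.8176 = $22.88 thousand.

$22.88 thousand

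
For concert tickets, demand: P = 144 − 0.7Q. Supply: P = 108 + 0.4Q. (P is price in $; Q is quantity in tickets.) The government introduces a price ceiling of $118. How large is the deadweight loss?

Competitive equilibrium: 144 − 0.7Q = 108 + 0.4Q → Q* = 32.7273, P* = 121.0909.
At the ceiling P = 118, quantity supplied = (118 − 108)/0.4 = 25.
Willingness to pay at Q' = 25: 144 − 0.7·25 = 126.5.
ΔQ = 32.7273 − 25 = 7.7273; wedge = 126.5 − 118 = 8.5.
Deadweight loss = ½ × 7.7273 × 8.5 = $32.84.

$32.84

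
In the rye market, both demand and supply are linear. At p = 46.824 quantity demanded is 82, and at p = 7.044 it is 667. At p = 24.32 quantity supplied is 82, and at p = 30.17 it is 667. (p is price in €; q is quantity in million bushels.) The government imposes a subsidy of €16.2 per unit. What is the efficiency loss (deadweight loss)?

€1682.31 million

Demand slope = (7.044 − 46.824)/(667 − 82) = −0.068, so p = 52.4 − 0.068q.
Supply slope = (30.17 − 24.32)/(667 − 82) = 0.01, so p = 23.5 + 0.01q.
Competitive equilibrium: 52.4 − 0.068q = 23.5 + 0.01q → q* = 370.5128, p* = 27.2051.
The subsidy lowers effective supply by 16.2: p = 7.3 + 0.01q.
New quantity: 52.4 − 0.068q = 7.3 + 0.01q → q' = 578.2051.
Overproduction Δq = 578.2051 − 370.5128 = 207.6923; wedge = subsidy = 16.2.
The triangle = ½ × 207.6923 × 16.2 = €1682.31 million.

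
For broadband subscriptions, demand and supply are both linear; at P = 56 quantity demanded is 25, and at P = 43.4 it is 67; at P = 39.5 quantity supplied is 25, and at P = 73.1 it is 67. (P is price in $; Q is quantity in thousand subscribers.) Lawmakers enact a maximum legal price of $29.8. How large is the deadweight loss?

$404.67 thousand

Demand slope = (43.4 − 56)/(67 − 25) = −0.3, so P = 63.5 − 0.3Q.
Supply slope = (73.1 − 39.5)/(67 − 25) = 0.8, so P = 19.5 + 0.8Q.
Competitive equilibrium: 63.5 − 0.3Q = 19.5 + 0.8Q → Q* = 40, P* = 51.5.
At the ceiling P = 29.8, quantity supplied = (29.8 − 19.5)/0.8 = 12.875.
Willingness to pay at Q' = 12.875: 63.5 − 0.3·12.875 = 59.6375.
ΔQ = 40 − 12.875 = 27.125; wedge = 59.6375 − 29.8 = 29.8375.
Deadweight loss = ½ × 27.125 × 29.8375 = $404.67 thousand.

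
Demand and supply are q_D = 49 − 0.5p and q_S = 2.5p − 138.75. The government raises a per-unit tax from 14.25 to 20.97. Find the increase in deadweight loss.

49.308

In inverse form: demand p = 98 − 2q, supply p = 55.5 + 0.4q.
Competitive equilibrium: 98 − 2q = 55.5 + 0.4q → q* = 17.7083, p* = 62.5833.
For a per-unit tax t: Δq = t/2.4, so DWL = ½·t·(t/2.4) = t²/4.8.
At t = 14.25: DWL = 42.305. At t = 20.97: DWL = 91.613.
Increase = 91.613 − 42.305 = 49.308.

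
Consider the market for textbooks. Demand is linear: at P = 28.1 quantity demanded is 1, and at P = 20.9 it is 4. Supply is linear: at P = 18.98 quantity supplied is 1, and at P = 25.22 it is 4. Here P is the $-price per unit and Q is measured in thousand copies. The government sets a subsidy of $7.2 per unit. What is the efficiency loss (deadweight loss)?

$5.79 thousand

Demand slope = (20.9 − 28.1)/(4 − 1) = −2.4, so P = 30.5 − 2.4Q.
Supply slope = (25.22 − 18.98)/(4 − 1) = 2.08, so P = 16.9 + 2.08Q.
Competitive equilibrium: 30.5 − 2.4Q = 16.9 + 2.08Q → Q* = 3.0357, P* = 23.2143.
The subsidy lowers effective supply by 7.2: P = 9.7 + 2.08Q.
New quantity: 30.5 − 2.4Q = 9.7 + 2.08Q → Q' = 4.6429.
Overproduction ΔQ = 4.6429 − 3.0357 = 1.6072; wedge = subsidy = 7.2.
Deadweight loss = ½ × 1.6072 × 7.2 = $5.79 thousand.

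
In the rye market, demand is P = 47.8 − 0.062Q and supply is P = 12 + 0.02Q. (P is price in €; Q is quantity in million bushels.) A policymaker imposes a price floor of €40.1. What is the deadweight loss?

Competitive equilibrium: 47.8 − 0.062Q = 12 + 0.02Q → Q* = 436.5854, P* = 20.7317.
At the floor P = 40.1, quantity demanded = (47.8 − 40.1)/0.062 = 124.1935.
Sellers' marginal cost at Q' = 124.1935: 12 + 0.02·124.1935 = 14.4839.
ΔQ = 436.5854 − 124.1935 = 312.3919; wedge = 40.1 − 14.4839 = 25.6161.
Deadweight loss = ½ × 312.3919 × 25.6161 = €4001.13 million.

€4001.13 million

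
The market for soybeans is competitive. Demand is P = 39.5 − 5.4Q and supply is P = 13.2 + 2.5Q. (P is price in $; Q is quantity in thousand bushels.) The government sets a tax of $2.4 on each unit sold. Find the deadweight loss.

Competitive equilibrium: 39.5 − 5.4Q = 13.2 + 2.5Q → Q* = 3.3291, P* = 21.5228.
With the tax, the buyer price exceeds the seller price by 2.4: (39.5 − 5.4Q) − (13.2 + 2.5Q) = 2.4 → Q' = 3.0253.
ΔQ = 3.3291 − 3.0253 = 0.3038; the wedge equals the tax, 2.4.
The triangle = ½ × 0.3038 × 2.4 = $0.36 thousand.

$0.36 thousand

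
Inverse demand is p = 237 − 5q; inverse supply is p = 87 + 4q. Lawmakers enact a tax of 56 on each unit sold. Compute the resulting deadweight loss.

Competitive equilibrium: 237 − 5q = 87 + 4q → q* = 16.6667, p* = 153.6667.
With the tax, the buyer price exceeds the seller price by 56: (237 − 5q) − (87 + 4q) = 56 → q' = 10.4444.
Δq = 16.6667 − 10.4444 = 6.2223; the wedge equals the tax, 56.
DWL = ½ × 6.2223 × 56 = 174.22.

174.22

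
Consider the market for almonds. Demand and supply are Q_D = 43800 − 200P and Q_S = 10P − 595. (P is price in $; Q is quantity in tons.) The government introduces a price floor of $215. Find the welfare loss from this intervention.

In inverse form: demand P = 219 − 0.005Q, supply P = 59.5 + 0.1Q.
Competitive equilibrium: 219 − 0.005Q = 59.5 + 0.1Q → Q* = 1519.0476, P* = 211.4048.
At the floor P = 215, quantity demanded = (219 − 215)/0.005 = 800.
Sellers' marginal cost at Q' = 800: 59.5 + 0.1·800 = 139.5.
ΔQ = 1519.0476 − 800 = 719.0476; wedge = 215 − 139.5 = 75.5.
Deadweight loss = ½ × 719.0476 × 75.5 = $27144.05.

$27144.05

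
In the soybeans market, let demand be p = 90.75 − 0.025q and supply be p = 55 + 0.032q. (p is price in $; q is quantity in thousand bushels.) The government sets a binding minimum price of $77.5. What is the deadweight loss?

$269.22 thousand

Competitive equilibrium: 90.75 − 0.025q = 55 + 0.032q → q* = 627.193, p* = 75.0702.
At the floor p = 77.5, quantity demanded = (90.75 − 77.5)/0.025 = 530.
Sellers' marginal cost at q' = 530: 55 + 0.032·530 = 71.96.
Δq = 627.193 − 530 = 97.193; wedge = 77.5 − 71.96 = 5.54.
The triangle = ½ × 97.193 × 5.54 = $269.22 thousand.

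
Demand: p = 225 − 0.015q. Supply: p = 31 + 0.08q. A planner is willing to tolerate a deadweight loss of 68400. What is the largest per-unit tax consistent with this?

Competitive equilibrium: 225 − 0.015q = 31 + 0.08q → q* = 2042.1053, p* = 194.3684.
A tax t gives Δq = t/0.095 and wedge t, so DWL = t²/0.19.
t²/0.19 = 68400 → t² = 12996 → t = 114.

114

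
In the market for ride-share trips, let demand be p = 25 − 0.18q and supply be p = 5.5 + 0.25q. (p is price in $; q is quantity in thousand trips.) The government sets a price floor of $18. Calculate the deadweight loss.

Competitive equilibrium: 25 − 0.18q = 5.5 + 0.25q → q* = 45.3488, p* = 16.8372.
At the floor p = 18, quantity demanded = (25 − 18)/0.18 = 38.8889.
Sellers' marginal cost at q' = 38.8889: 5.5 + 0.25·38.8889 = 15.2222.
Δq = 45.3488 − 38.8889 = 6.4599; wedge = 18 − 15.2222 = 2.7778.
Deadweight loss = ½ × 6.4599 × 2.7778 = $8.97 thousand.

$8.97 thousand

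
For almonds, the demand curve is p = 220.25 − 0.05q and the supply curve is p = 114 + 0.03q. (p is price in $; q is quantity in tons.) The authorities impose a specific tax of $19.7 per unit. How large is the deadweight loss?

$2425.56

Competitive equilibrium: 220.25 − 0.05q = 114 + 0.03q → q* = 1328.125, p* = 153.8438.
With the tax, the buyer price exceeds the seller price by 19.7: (220.25 − 0.05q) − (114 + 0.03q) = 19.7 → q' = 1081.875.
Δq = 1328.125 − 1081.875 = 246.25; the wedge equals the tax, 19.7.
Welfare loss = ½ × 246.25 × 19.7 = $2425.56.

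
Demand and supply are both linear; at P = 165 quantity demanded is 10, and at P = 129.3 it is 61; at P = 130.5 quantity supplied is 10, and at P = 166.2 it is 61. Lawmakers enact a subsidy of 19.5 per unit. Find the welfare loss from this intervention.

135.80

Demand slope = (129.3 − 165)/(61 − 10) = −0.7, so P = 172 − 0.7Q.
Supply slope = (166.2 − 130.5)/(61 − 10) = 0.7, so P = 123.5 + 0.7Q.
Competitive equilibrium: 172 − 0.7Q = 123.5 + 0.7Q → Q* = 34.6429, P* = 147.75.
The subsidy lowers effective supply by 19.5: P = 104 + 0.7Q.
New quantity: 172 − 0.7Q = 104 + 0.7Q → Q' = 48.5714.
Overproduction ΔQ = 48.5714 − 34.6429 = 13.9285; wedge = subsidy = 19.5.
Welfare loss = ½ × 13.9285 × 19.5 = 135.80.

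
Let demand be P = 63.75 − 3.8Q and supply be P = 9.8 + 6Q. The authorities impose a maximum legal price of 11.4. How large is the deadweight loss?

Competitive equilibrium: 63.75 − 3.8Q = 9.8 + 6Q → Q* = 5.5051, P* = 42.8306.
At the ceiling P = 11.4, quantity supplied = (11.4 − 9.8)/6 = 0.2667.
Willingness to pay at Q' = 0.2667: 63.75 − 3.8·0.2667 = 62.7365.
ΔQ = 5.5051 − 0.2667 = 5.2384; wedge = 62.7365 − 11.4 = 51.3365.
Deadweight loss = ½ × 5.2384 × 51.3365 = 134.46.

134.46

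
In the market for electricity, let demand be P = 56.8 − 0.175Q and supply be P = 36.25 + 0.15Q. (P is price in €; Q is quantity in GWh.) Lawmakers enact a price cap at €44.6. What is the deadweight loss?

Competitive equilibrium: 56.8 − 0.175Q = 36.25 + 0.15Q → Q* = 63.2308, P* = 45.7346.
At the ceiling P = 44.6, quantity supplied = (44.6 − 36.25)/0.15 = 55.6667.
Willingness to pay at Q' = 55.6667: 56.8 − 0.175·55.6667 = 47.0583.
ΔQ = 63.2308 − 55.6667 = 7.5641; wedge = 47.0583 − 44.6 = 2.4583.
Deadweight loss = ½ × 7.5641 × 2.4583 = €9.30.

€9.30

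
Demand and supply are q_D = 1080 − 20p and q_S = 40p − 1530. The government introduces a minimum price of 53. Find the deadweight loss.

1353.75

In inverse form: demand p = 54 − 0.05q, supply p = 38.25 + 0.025q.
Competitive equilibrium: 54 − 0.05q = 38.25 + 0.025q → q* = 210, p* = 43.5.
At the floor p = 53, quantity demanded = (54 − 53)/0.05 = 20.
Sellers' marginal cost at q' = 20: 38.25 + 0.025·20 = 38.75.
Δq = 210 − 20 = 190; wedge = 53 − 38.75 = 14.25.
Welfare loss = ½ × 190 × 14.25 = 1353.75.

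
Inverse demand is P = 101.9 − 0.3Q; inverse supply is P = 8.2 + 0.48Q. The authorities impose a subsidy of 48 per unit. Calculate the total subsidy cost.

8720

Competitive equilibrium: 101.9 − 0.3Q = 8.2 + 0.48Q → Q* = 120.1282, P* = 65.8615.
The subsidy lowers effective supply by 48: P = 0.48Q − 39.8.
New quantity: 101.9 − 0.3Q = 0.48Q − 39.8 → Q' = 181.6667.
Total subsidy cost = 48 × 181.6667 = 8720.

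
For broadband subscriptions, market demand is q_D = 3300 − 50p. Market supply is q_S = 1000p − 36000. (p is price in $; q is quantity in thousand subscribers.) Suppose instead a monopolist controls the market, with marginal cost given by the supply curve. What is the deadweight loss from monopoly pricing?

$5099.01 thousand

In inverse form: demand p = 66 − 0.02q, supply p = 36 + 0.001q.
Competitive equilibrium: 66 − 0.02q = 36 + 0.001q → q* = 1428.571429, p* = 37.428571.
Marginal revenue: MR = 66 − 0.04q. Set MR = MC: 66 − 0.04q = 36 + 0.001q → q_m = 731.707317.
Price p_m = 66 − 0.02·731.707317 = 51.365854; MC(q_m) = 36 + 0.001·731.707317 = 36.731707.
Competitive q* = 1428.571429, so Δq = 696.864112; wedge = 51.365854 − 36.731707 = 14.634147.
The triangle = ½ × 696.864112 × 14.634147 = $5099.01 thousand.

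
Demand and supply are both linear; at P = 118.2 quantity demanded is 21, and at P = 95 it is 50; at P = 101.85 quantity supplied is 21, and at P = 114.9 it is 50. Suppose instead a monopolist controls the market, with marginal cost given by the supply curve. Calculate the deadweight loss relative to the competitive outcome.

110.55

Demand slope = (95 − 118.2)/(50 − 21) = −0.8, so P = 135 − 0.8Q.
Supply slope = (114.9 − 101.85)/(50 − 21) = 0.45, so P = 92.4 + 0.45Q.
Competitive equilibrium: 135 − 0.8Q = 92.4 + 0.45Q → Q* = 34.08, P* = 107.736.
Marginal revenue: MR = 135 − 1.6Q. Set MR = MC: 135 − 1.6Q = 92.4 + 0.45Q → Q_m = 20.7805.
Price P_m = 135 − 0.8·20.7805 = 118.3756; MC(Q_m) = 92.4 + 0.45·20.7805 = 101.7512.
Competitive Q* = 34.08, so ΔQ = 13.2995; wedge = 118.3756 − 101.7512 = 16.6244.
DWL = ½ × 13.2995 × 16.6244 = 110.55.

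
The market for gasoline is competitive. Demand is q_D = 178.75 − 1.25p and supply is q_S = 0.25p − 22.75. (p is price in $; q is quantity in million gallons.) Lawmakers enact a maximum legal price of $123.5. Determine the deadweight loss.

In inverse form: demand p = 143 − 0.8q, supply p = 91 + 4q.
Competitive equilibrium: 143 − 0.8q = 91 + 4q → q* = 10.8333, p* = 134.3333.
At the ceiling p = 123.5, quantity supplied = (123.5 − 91)/4 = 8.125.
Willingness to pay at q' = 8.125: 143 − 0.8·8.125 = 136.5.
Δq = 10.8333 − 8.125 = 2.7083; wedge = 136.5 − 123.5 = 13.
DWL = ½ × 2.7083 × 13 = $17.60 million.

$17.60 million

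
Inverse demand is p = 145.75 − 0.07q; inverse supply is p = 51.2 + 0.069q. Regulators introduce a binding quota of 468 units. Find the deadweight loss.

3129.97

Competitive equilibrium: 145.75 − 0.07q = 51.2 + 0.069q → q* = 680.2158, p* = 98.1349.
At q = 468: demand price = 145.75 − 0.07·468 = 112.99; supply price = 51.2 + 0.069·468 = 83.492.
Δq = 680.2158 − 468 = 212.2158; wedge = 112.99 − 83.492 = 29.498.
Welfare loss = ½ × 212.2158 × 29.498 = 3129.97.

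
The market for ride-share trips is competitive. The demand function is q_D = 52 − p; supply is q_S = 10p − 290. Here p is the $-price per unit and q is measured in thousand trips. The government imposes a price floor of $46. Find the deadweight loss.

In inverse form: demand p = 52 − q, supply p = 29 + 0.1q.
Competitive equilibrium: 52 − q = 29 + 0.1q → q* = 20.9091, p* = 31.0909.
At the floor p = 46, quantity demanded = (52 − 46)/1 = 6.
Sellers' marginal cost at q' = 6: 29 + 0.1·6 = 29.6.
Δq = 20.9091 − 6 = 14.9091; wedge = 46 − 29.6 = 16.4.
Welfare loss = ½ × 14.9091 × 16.4 = $122.25 thousand.

$122.25 thousand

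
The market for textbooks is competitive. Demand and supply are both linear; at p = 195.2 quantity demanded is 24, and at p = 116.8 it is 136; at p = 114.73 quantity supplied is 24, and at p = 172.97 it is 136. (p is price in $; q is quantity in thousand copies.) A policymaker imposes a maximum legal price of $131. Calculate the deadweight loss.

$733.25 thousand

Demand slope = (116.8 − 195.2)/(136 − 24) = −0.7, so p = 212 − 0.7q.
Supply slope = (172.97 − 114.73)/(136 − 24) = 0.52, so p = 102.25 + 0.52q.
Competitive equilibrium: 212 − 0.7q = 102.25 + 0.52q → q* = 89.959, p* = 149.0287.
At the ceiling p = 131, quantity supplied = (131 − 102.25)/0.52 = 55.2885.
Willingness to pay at q' = 55.2885: 212 − 0.7·55.2885 = 173.2981.
Δq = 89.959 − 55.2885 = 34.6705; wedge = 173.2981 − 131 = 42.2981.
Welfare loss = ½ × 34.6705 × 42.2981 = $733.25 thousand.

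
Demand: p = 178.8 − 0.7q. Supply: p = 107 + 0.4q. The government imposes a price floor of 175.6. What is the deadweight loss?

2026.56

Competitive equilibrium: 178.8 − 0.7q = 107 + 0.4q → q* = 65.2727, p* = 133.1091.
At the floor p = 175.6, quantity demanded = (178.8 − 175.6)/0.7 = 4.5714.
Sellers' marginal cost at q' = 4.5714: 107 + 0.4·4.5714 = 108.8286.
Δq = 65.2727 − 4.5714 = 60.7013; wedge = 175.6 − 108.8286 = 66.7714.
DWL = ½ × 60.7013 × 66.7714 = 2026.56.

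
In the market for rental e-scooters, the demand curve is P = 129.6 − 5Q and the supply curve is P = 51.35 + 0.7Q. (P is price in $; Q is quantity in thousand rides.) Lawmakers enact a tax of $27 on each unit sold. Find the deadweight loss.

Competitive equilibrium: 129.6 − 5Q = 51.35 + 0.7Q → Q* = 13.7281, P* = 60.9596.
With the tax, the buyer price exceeds the seller price by 27: (129.6 − 5Q) − (51.35 + 0.7Q) = 27 → Q' = 8.9912.
ΔQ = 13.7281 − 8.9912 = 4.7369; the wedge equals the tax, 27.
Deadweight loss = ½ × 4.7369 × 27 = $63.95 thousand.

$63.95 thousand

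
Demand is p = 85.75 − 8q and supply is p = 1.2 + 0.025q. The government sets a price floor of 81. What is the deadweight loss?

396.62

Competitive equilibrium: 85.75 − 8q = 1.2 + 0.025q → q* = 10.53583, p* = 1.4634.
At the floor p = 81, quantity demanded = (85.75 − 81)/8 = 0.59375.
Sellers' marginal cost at q' = 0.59375: 1.2 + 0.025·0.59375 = 1.21484.
Δq = 10.53583 − 0.59375 = 9.94208; wedge = 81 − 1.21484 = 79.78516.
The triangle = ½ × 9.94208 × 79.78516 = 396.62.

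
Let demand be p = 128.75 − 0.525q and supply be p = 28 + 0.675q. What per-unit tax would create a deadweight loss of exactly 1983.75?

69

Competitive equilibrium: 128.75 − 0.525q = 28 + 0.675q → q* = 83.9583, p* = 84.6719.
A tax t gives Δq = t/1.2 and wedge t, so DWL = t²/2.4.
t²/2.4 = 1983.75 → t² = 4761 → t = 69.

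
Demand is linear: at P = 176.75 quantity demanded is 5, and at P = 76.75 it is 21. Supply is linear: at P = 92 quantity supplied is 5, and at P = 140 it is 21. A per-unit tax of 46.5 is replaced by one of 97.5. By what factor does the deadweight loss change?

4.396

Demand slope = (76.75 − 176.75)/(21 − 5) = −6.25, so P = 208 − 6.25Q.
Supply slope = (140 − 92)/(21 − 5) = 3, so P = 77 + 3Q.
Competitive equilibrium: 208 − 6.25Q = 77 + 3Q → Q* = 14.1622, P* = 119.4865.
For a per-unit tax t: ΔQ = t/9.25, so DWL = ½·t·(t/9.25) = t²/18.5.
At t = 46.5: DWL = 116.878. At t = 97.5: DWL = 513.851.
Ratio = (97.5/46.5)² = 4.396.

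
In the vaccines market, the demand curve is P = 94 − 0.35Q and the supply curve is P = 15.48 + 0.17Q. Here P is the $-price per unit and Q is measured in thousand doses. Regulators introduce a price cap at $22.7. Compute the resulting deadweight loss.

$3062.44 thousand

Competitive equilibrium: 94 − 0.35Q = 15.48 + 0.17Q → Q* = 151, P* = 41.15.
At the ceiling P = 22.7, quantity supplied = (22.7 − 15.48)/0.17 = 42.4706.
Willingness to pay at Q' = 42.4706: 94 − 0.35·42.4706 = 79.1353.
ΔQ = 151 − 42.4706 = 108.5294; wedge = 79.1353 − 22.7 = 56.4353.
Welfare loss = ½ × 108.5294 × 56.4353 = $3062.44 thousand.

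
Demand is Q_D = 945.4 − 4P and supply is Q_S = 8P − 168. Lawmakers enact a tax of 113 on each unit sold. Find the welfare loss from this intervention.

17025.33

In inverse form: demand P = 236.35 − 0.25Q, supply P = 21 + 0.125Q.
Competitive equilibrium: 236.35 − 0.25Q = 21 + 0.125Q → Q* = 574.26667, P* = 92.78333.
With the tax, the buyer price exceeds the seller price by 113: (236.35 − 0.25Q) − (21 + 0.125Q) = 113 → Q' = 272.93333.
ΔQ = 574.26667 − 272.93333 = 301.33334; the wedge equals the tax, 113.
Deadweight loss = ½ × 301.33334 × 113 = 17025.33.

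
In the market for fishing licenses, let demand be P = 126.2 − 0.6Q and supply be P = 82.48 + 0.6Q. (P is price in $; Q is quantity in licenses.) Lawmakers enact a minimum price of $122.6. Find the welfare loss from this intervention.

$555.71

Competitive equilibrium: 126.2 − 0.6Q = 82.48 + 0.6Q → Q* = 36.4333, P* = 104.34.
At the floor P = 122.6, quantity demanded = (126.2 − 122.6)/0.6 = 6.
Sellers' marginal cost at Q' = 6: 82.48 + 0.6·6 = 86.08.
ΔQ = 36.4333 − 6 = 30.4333; wedge = 122.6 − 86.08 = 36.52.
DWL = ½ × 30.4333 × 36.52 = $555.71.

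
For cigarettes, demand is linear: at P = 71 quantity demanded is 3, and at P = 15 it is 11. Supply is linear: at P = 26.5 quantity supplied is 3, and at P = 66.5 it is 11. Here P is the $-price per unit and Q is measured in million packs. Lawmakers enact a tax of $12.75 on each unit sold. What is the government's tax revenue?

Demand slope = (15 − 71)/(11 − 3) = −7, so P = 92 − 7Q.
Supply slope = (66.5 − 26.5)/(11 − 3) = 5, so P = 11.5 + 5Q.
Competitive equilibrium: 92 − 7Q = 11.5 + 5Q → Q* = 6.7083, P* = 45.0417.
With the tax, the buyer price exceeds the seller price by 12.75: (92 − 7Q) − (11.5 + 5Q) = 12.75 → Q' = 5.6458.
Tax revenue = 12.75 × 5.6458 = $71.98 million.

$71.98 million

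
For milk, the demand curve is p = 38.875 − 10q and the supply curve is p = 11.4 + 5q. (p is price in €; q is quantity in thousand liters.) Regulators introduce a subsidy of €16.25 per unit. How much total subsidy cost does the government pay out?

Competitive equilibrium: 38.875 − 10q = 11.4 + 5q → q* = 1.8317, p* = 20.5583.
The subsidy lowers effective supply by 16.25: p = 5q − 4.85.
New quantity: 38.875 − 10q = 5q − 4.85 → q' = 2.915.
Total subsidy cost = 16.25 × 2.915 = €47.37 thousand.

€47.37 thousand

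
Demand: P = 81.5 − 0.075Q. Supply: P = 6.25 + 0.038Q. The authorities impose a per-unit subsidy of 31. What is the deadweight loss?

Competitive equilibrium: 81.5 − 0.075Q = 6.25 + 0.038Q → Q* = 665.9292, P* = 31.5553.
The subsidy lowers effective supply by 31: P = 0.038Q − 24.75.
New quantity: 81.5 − 0.075Q = 0.038Q − 24.75 → Q' = 940.2655.
Overproduction ΔQ = 940.2655 − 665.9292 = 274.3363; wedge = subsidy = 31.
Deadweight loss = ½ × 274.3363 × 31 = 4252.21.

4252.21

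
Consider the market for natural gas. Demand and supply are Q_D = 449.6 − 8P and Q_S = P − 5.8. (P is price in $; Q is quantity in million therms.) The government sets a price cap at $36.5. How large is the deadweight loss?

$111.83 million

In inverse form: demand P = 56.2 − 0.125Q, supply P = 5.8 + Q.
Competitive equilibrium: 56.2 − 0.125Q = 5.8 + Q → Q* = 44.8, P* = 50.6.
At the ceiling P = 36.5, quantity supplied = (36.5 − 5.8)/1 = 30.7.
Willingness to pay at Q' = 30.7: 56.2 − 0.125·30.7 = 52.3625.
ΔQ = 44.8 − 30.7 = 14.1; wedge = 52.3625 − 36.5 = 15.8625.
Welfare loss = ½ × 14.1 × 15.8625 = $111.83 million.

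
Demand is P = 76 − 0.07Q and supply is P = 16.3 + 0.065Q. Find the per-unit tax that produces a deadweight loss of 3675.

Competitive equilibrium: 76 − 0.07Q = 16.3 + 0.065Q → Q* = 442.2222, P* = 45.0444.
A tax t gives ΔQ = t/0.135 and wedge t, so DWL = t²/0.27.
t²/0.27 = 3675 → t² = 992.25 → t = 31.5.

31.5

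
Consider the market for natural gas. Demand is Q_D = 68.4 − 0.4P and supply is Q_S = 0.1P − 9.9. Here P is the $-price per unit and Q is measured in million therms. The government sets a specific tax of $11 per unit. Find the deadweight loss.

$4.84 million

In inverse form: demand P = 171 − 2.5Q, supply P = 99 + 10Q.
Competitive equilibrium: 171 − 2.5Q = 99 + 10Q → Q* = 5.76, P* = 156.6.
With the tax, the buyer price exceeds the seller price by 11: (171 − 2.5Q) − (99 + 10Q) = 11 → Q' = 4.88.
ΔQ = 5.76 − 4.88 = 0.88; the wedge equals the tax, 11.
The triangle = ½ × 0.88 × 11 = $4.84 million.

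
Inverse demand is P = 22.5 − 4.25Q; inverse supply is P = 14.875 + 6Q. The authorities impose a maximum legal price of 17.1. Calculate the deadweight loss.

Competitive equilibrium: 22.5 − 4.25Q = 14.875 + 6Q → Q* = 0.7439, P* = 19.3384.
At the ceiling P = 17.1, quantity supplied = (17.1 − 14.875)/6 = 0.3708.
Willingness to pay at Q' = 0.3708: 22.5 − 4.25·0.3708 = 20.9241.
ΔQ = 0.7439 − 0.3708 = 0.3731; wedge = 20.9241 − 17.1 = 3.8241.
Deadweight loss = ½ × 0.3731 × 3.8241 = 0.71.

0.71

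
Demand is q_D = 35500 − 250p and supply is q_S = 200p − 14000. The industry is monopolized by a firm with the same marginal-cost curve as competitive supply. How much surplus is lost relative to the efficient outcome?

27266.27

In inverse form: demand p = 142 − 0.004q, supply p = 70 + 0.005q.
Competitive equilibrium: 142 − 0.004q = 70 + 0.005q → q* = 8000, p* = 110.
Marginal revenue: MR = 142 − 0.008q. Set MR = MC: 142 − 0.008q = 70 + 0.005q → q_m = 5538.461538.
Price p_m = 142 − 0.004·5538.461538 = 119.846154; MC(q_m) = 70 + 0.005·5538.461538 = 97.692308.
Competitive q* = 8000, so Δq = 2461.538462; wedge = 119.846154 − 97.692308 = 22.153846.
The triangle = ½ × 2461.538462 × 22.153846 = 27266.27.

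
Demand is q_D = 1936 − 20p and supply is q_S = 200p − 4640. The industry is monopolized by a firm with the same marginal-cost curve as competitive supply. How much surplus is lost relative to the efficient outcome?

11166.69

In inverse form: demand p = 96.8 − 0.05q, supply p = 23.2 + 0.005q.
Competitive equilibrium: 96.8 − 0.05q = 23.2 + 0.005q → q* = 1338.18182, p* = 29.89091.
Marginal revenue: MR = 96.8 − 0.1q. Set MR = MC: 96.8 − 0.1q = 23.2 + 0.005q → q_m = 700.95238.
Price p_m = 96.8 − 0.05·700.95238 = 61.75238; MC(q_m) = 23.2 + 0.005·700.95238 = 26.70476.
Competitive q* = 1338.18182, so Δq = 637.22944; wedge = 61.75238 − 26.70476 = 35.04762.
Deadweight loss = ½ × 637.22944 × 35.04762 = 11166.69.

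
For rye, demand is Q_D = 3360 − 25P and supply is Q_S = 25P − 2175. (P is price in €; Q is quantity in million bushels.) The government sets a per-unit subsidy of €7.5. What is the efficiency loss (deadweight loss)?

In inverse form: demand P = 134.4 − 0.04Q, supply P = 87 + 0.04Q.
Competitive equilibrium: 134.4 − 0.04Q = 87 + 0.04Q → Q* = 592.5, P* = 110.7.
The subsidy lowers effective supply by 7.5: P = 79.5 + 0.04Q.
New quantity: 134.4 − 0.04Q = 79.5 + 0.04Q → Q' = 686.25.
Overproduction ΔQ = 686.25 − 592.5 = 93.75; wedge = subsidy = 7.5.
Deadweight loss = ½ × 93.75 × 7.5 = €351.56 million.

€351.56 million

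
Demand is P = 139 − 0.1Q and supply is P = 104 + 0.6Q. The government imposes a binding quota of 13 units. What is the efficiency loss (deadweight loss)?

479.15

Competitive equilibrium: 139 − 0.1Q = 104 + 0.6Q → Q* = 50, P* = 134.
At Q = 13: demand price = 139 − 0.1·13 = 137.7; supply price = 104 + 0.6·13 = 111.8.
ΔQ = 50 − 13 = 37; wedge = 137.7 − 111.8 = 25.9.
Deadweight loss = ½ × 37 × 25.9 = 479.15.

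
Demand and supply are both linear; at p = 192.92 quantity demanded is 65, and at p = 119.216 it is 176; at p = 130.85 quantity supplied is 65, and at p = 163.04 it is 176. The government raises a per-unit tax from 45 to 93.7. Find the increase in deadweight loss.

Demand slope = (119.216 − 192.92)/(176 − 65) = −0.664, so p = 236.08 − 0.664q.
Supply slope = (163.04 − 130.85)/(176 − 65) = 0.29, so p = 112 + 0.29q.
Competitive equilibrium: 236.08 − 0.664q = 112 + 0.29q → q* = 130.0629, p* = 149.7182.
For a per-unit tax t: Δq = t/0.954, so DWL = ½·t·(t/0.954) = t²/1.908.
At t = 45: DWL = 1061.321. At t = 93.7: DWL = 4601.515.
Increase = 4601.515 − 1061.321 = 3540.19.

3540.19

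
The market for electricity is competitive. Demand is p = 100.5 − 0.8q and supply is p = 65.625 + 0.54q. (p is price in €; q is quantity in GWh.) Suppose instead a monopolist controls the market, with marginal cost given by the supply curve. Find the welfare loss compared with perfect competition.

Competitive equilibrium: 100.5 − 0.8q = 65.625 + 0.54q → q* = 26.0261, p* = 79.6791.
Marginal revenue: MR = 100.5 − 1.6q. Set MR = MC: 100.5 − 1.6q = 65.625 + 0.54q → q_m = 16.2967.
Price p_m = 100.5 − 0.8·16.2967 = 87.4626; MC(q_m) = 65.625 + 0.54·16.2967 = 74.4252.
Competitive q* = 26.0261, so Δq = 9.7294; wedge = 87.4626 − 74.4252 = 13.0374.
DWL = ½ × 9.7294 × 13.0374 = €63.42.

€63.42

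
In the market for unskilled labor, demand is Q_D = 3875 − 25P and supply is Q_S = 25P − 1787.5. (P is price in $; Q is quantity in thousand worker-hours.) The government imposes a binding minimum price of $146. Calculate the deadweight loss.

$26814.06 thousand

In inverse form: demand P = 155 − 0.04Q, supply P = 71.5 + 0.04Q.
Competitive equilibrium: 155 − 0.04Q = 71.5 + 0.04Q → Q* = 1043.75, P* = 113.25.
At the floor P = 146, quantity demanded = (155 − 146)/0.04 = 225.
Sellers' marginal cost at Q' = 225: 71.5 + 0.04·225 = 80.5.
ΔQ = 1043.75 − 225 = 818.75; wedge = 146 − 80.5 = 65.5.
Deadweight loss = ½ × 818.75 × 65.5 = $26814.06 thousand.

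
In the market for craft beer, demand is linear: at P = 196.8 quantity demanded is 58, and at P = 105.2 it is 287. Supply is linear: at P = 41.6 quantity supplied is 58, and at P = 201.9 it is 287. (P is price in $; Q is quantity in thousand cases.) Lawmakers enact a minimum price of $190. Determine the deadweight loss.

$8469.20 thousand

Demand slope = (105.2 − 196.8)/(287 − 58) = −0.4, so P = 220 − 0.4Q.
Supply slope = (201.9 − 41.6)/(287 − 58) = 0.7, so P = 1 + 0.7Q.
Competitive equilibrium: 220 − 0.4Q = 1 + 0.7Q → Q* = 199.0909, P* = 140.3636.
At the floor P = 190, quantity demanded = (220 − 190)/0.4 = 75.
Sellers' marginal cost at Q' = 75: 1 + 0.7·75 = 53.5.
ΔQ = 199.0909 − 75 = 124.0909; wedge = 190 − 53.5 = 136.5.
Welfare loss = ½ × 124.0909 × 136.5 = $8469.20 thousand.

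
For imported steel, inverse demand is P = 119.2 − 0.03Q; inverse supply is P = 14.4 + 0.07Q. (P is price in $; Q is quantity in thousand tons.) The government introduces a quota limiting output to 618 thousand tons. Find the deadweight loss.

Competitive equilibrium: 119.2 − 0.03Q = 14.4 + 0.07Q → Q* = 1048, P* = 87.76.
At Q = 618: demand price = 119.2 − 0.03·618 = 100.66; supply price = 14.4 + 0.07·618 = 57.66.
ΔQ = 1048 − 618 = 430; wedge = 100.66 − 57.66 = 43.
The triangle = ½ × 430 × 43 = $9245 thousand.

$9245 thousand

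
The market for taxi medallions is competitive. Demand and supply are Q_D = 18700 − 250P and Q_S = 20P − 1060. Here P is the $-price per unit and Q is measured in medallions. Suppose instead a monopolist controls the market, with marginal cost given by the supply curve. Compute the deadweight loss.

In inverse form: demand P = 74.8 − 0.004Q, supply P = 53 + 0.05Q.
Competitive equilibrium: 74.8 − 0.004Q = 53 + 0.05Q → Q* = 403.7037, P* = 73.1852.
Marginal revenue: MR = 74.8 − 0.008Q. Set MR = MC: 74.8 − 0.008Q = 53 + 0.05Q → Q_m = 375.8621.
Price P_m = 74.8 − 0.004·375.8621 = 73.2966; MC(Q_m) = 53 + 0.05·375.8621 = 71.7931.
Competitive Q* = 403.7037, so ΔQ = 27.8416; wedge = 73.2966 − 71.7931 = 1.5035.
DWL = ½ × 27.8416 × 1.5035 = $20.93.

$20.93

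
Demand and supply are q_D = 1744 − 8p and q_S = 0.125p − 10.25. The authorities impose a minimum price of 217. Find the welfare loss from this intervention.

In inverse form: demand p = 218 − 0.125q, supply p = 82 + 8q.
Competitive equilibrium: 218 − 0.125q = 82 + 8q → q* = 16.7385, p* = 215.9077.
At the floor p = 217, quantity demanded = (218 − 217)/0.125 = 8.
Sellers' marginal cost at q' = 8: 82 + 8·8 = 146.
Δq = 16.7385 − 8 = 8.7385; wedge = 217 − 146 = 71.
Deadweight loss = ½ × 8.7385 × 71 = 310.22.

310.22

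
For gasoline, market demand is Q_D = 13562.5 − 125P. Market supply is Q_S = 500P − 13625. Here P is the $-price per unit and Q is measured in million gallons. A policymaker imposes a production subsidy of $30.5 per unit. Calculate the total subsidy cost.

$340837.50 million

In inverse form: demand P = 108.5 − 0.008Q, supply P = 27.25 + 0.002Q.
Competitive equilibrium: 108.5 − 0.008Q = 27.25 + 0.002Q → Q* = 8125, P* = 43.5.
The subsidy lowers effective supply by 30.5: P = 0.002Q − 3.25.
New quantity: 108.5 − 0.008Q = 0.002Q − 3.25 → Q' = 11175.
Total subsidy cost = 30.5 × 11175 = $340837.50 million.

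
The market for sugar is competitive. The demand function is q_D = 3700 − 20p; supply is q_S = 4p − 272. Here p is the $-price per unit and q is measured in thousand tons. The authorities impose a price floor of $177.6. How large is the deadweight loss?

In inverse form: demand p = 185 − 0.05q, supply p = 68 + 0.25q.
Competitive equilibrium: 185 − 0.05q = 68 + 0.25q → q* = 390, p* = 165.5.
At the floor p = 177.6, quantity demanded = (185 − 177.6)/0.05 = 148.
Sellers' marginal cost at q' = 148: 68 + 0.25·148 = 105.
Δq = 390 − 148 = 242; wedge = 177.6 − 105 = 72.6.
DWL = ½ × 242 × 72.6 = $8784.60 thousand.

$8784.60 thousand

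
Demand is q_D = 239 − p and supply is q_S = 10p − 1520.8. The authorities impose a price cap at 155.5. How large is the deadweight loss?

In inverse form: demand p = 239 − q, supply p = 152.08 + 0.1q.
Competitive equilibrium: 239 − q = 152.08 + 0.1q → q* = 79.0182, p* = 159.9818.
At the ceiling p = 155.5, quantity supplied = (155.5 − 152.08)/0.1 = 34.2.
Willingness to pay at q' = 34.2: 239 − 1·34.2 = 204.8.
Δq = 79.0182 − 34.2 = 44.8182; wedge = 204.8 − 155.5 = 49.3.
DWL = ½ × 44.8182 × 49.3 = 1104.77.

1104.77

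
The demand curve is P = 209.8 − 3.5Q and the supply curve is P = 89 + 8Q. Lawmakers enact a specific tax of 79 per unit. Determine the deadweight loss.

271.35

Competitive equilibrium: 209.8 − 3.5Q = 89 + 8Q → Q* = 10.5043, P* = 173.0348.
With the tax, the buyer price exceeds the seller price by 79: (209.8 − 3.5Q) − (89 + 8Q) = 79 → Q' = 3.6348.
ΔQ = 10.5043 − 3.6348 = 6.8695; the wedge equals the tax, 79.
The triangle = ½ × 6.8695 × 79 = 271.35.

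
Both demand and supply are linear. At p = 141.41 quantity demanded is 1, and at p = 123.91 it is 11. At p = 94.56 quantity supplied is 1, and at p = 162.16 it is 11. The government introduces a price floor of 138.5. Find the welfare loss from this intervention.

62.82

Demand slope = (123.91 − 141.41)/(11 − 1) = −1.75, so p = 143.16 − 1.75q.
Supply slope = (162.16 − 94.56)/(11 − 1) = 6.76, so p = 87.8 + 6.76q.
Competitive equilibrium: 143.16 − 1.75q = 87.8 + 6.76q → q* = 6.5053, p* = 131.7757.
At the floor p = 138.5, quantity demanded = (143.16 − 138.5)/1.75 = 2.6629.
Sellers' marginal cost at q' = 2.6629: 87.8 + 6.76·2.6629 = 105.8012.
Δq = 6.5053 − 2.6629 = 3.8424; wedge = 138.5 − 105.8012 = 32.6988.
DWL = ½ × 3.8424 × 32.6988 = 62.82.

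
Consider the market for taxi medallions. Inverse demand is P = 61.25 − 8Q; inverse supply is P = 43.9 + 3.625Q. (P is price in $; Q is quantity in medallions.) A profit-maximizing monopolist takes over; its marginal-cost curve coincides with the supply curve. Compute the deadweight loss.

$2.15

Competitive equilibrium: 61.25 − 8Q = 43.9 + 3.625Q → Q* = 1.4925, P* = 49.3102.
Marginal revenue: MR = 61.25 − 16Q. Set MR = MC: 61.25 − 16Q = 43.9 + 3.625Q → Q_m = 0.8841.
Price P_m = 61.25 − 8·0.8841 = 54.1772; MC(Q_m) = 43.9 + 3.625·0.8841 = 47.1049.
Competitive Q* = 1.4925, so ΔQ = 0.6084; wedge = 54.1772 − 47.1049 = 7.0723.
Deadweight loss = ½ × 0.6084 × 7.0723 = $2.15.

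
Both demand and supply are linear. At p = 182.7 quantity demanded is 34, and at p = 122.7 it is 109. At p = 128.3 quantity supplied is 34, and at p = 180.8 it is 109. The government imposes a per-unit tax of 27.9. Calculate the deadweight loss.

259.47

Demand slope = (122.7 − 182.7)/(109 − 34) = −0.8, so p = 209.9 − 0.8q.
Supply slope = (180.8 − 128.3)/(109 − 34) = 0.7, so p = 104.5 + 0.7q.
Competitive equilibrium: 209.9 − 0.8q = 104.5 + 0.7q → q* = 70.2667, p* = 153.6867.
With the tax, the buyer price exceeds the seller price by 27.9: (209.9 − 0.8q) − (104.5 + 0.7q) = 27.9 → q' = 51.6667.
Δq = 70.2667 − 51.6667 = 18.6; the wedge equals the tax, 27.9.
Welfare loss = ½ × 18.6 × 27.9 = 259.47.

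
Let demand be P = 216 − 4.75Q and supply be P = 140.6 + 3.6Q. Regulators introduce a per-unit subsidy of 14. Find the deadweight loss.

11.74

Competitive equilibrium: 216 − 4.75Q = 140.6 + 3.6Q → Q* = 9.0299, P* = 173.1078.
The subsidy lowers effective supply by 14: P = 126.6 + 3.6Q.
New quantity: 216 − 4.75Q = 126.6 + 3.6Q → Q' = 10.7066.
Overproduction ΔQ = 10.7066 − 9.0299 = 1.6767; wedge = subsidy = 14.
DWL = ½ × 1.6767 × 14 = 11.74.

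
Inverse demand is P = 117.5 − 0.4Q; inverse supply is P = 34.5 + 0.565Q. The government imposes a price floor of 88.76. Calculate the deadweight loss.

Competitive equilibrium: 117.5 − 0.4Q = 34.5 + 0.565Q → Q* = 86.0104, P* = 83.0959.
At the floor P = 88.76, quantity demanded = (117.5 − 88.76)/0.4 = 71.85.
Sellers' marginal cost at Q' = 71.85: 34.5 + 0.565·71.85 = 75.0953.
ΔQ = 86.0104 − 71.85 = 14.1604; wedge = 88.76 − 75.0953 = 13.6647.
DWL = ½ × 14.1604 × 13.6647 = 96.75.

96.75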